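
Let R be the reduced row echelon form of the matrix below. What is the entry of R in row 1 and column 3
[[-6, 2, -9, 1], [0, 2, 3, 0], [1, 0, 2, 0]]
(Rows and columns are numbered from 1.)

2

Multiply r1 by -1/6.
  [ 1  -1/3  3/2  -1/6 ]
  [ 0     2    3     0 ]
  [ 1     0    2     0 ]
Subtract r1 from r3.
  [ 1  -1/3  3/2  -1/6 ]
  [ 0     2    3     0 ]
  [ 0   1/3  1/2   1/6 ]
Multiply r2 by 1/2.
  [ 1  -1/3  3/2  -1/6 ]
  [ 0     1  3/2     0 ]
  [ 0   1/3  1/2   1/6 ]
Subtract 1/3 times r2 from r3.
  [ 1  -1/3  3/2  -1/6 ]
  [ 0     1  3/2     0 ]
  [ 0     0    0   1/6 ]
Multiply r3 by 6.
  [ 1  -1/3  3/2  -1/6 ]
  [ 0     1  3/2     0 ]
  [ 0     0    0     1 ]
Add 1/6 times r3 to r1.
  [ 1  -1/3  3/2  0 ]
  [ 0     1  3/2  0 ]
  [ 0     0    0  1 ]
Add 1/3 times r2 to r1.
  [ 1  0    2  0 ]
  [ 0  1  3/2  0 ]
  [ 0  0    0  1 ]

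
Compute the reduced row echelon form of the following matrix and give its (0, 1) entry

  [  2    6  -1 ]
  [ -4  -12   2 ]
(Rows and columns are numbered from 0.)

3

R1 -> 1/2·R1
  [  1    3  -1/2 ]
  [ -4  -12     2 ]
R2 -> R2 + 4·R1
  [ 1  3  -1/2 ]
  [ 0  0     0 ]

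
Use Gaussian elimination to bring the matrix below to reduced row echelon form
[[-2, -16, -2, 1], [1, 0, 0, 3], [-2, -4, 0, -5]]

[[1, 0, 0, 3], [0, 1, 0, -1/4], [0, 0, 1, -3/2]]

Multiply R1 by -1/2.
Subtract R1 from R2.
Add 2 times R1 to R3.
Multiply R2 by -1/8.
Subtract 12 times R2 from R3.
Multiply R3 by 2.
Subtract 1/8 times R3 from R2.
Subtract R3 from R1.
Subtract 8 times R2 from R1.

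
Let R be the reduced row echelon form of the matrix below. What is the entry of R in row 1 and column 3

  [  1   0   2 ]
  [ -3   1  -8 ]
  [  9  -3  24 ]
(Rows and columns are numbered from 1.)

2

R2 ← R2 + 3·R1
  [ 1   0   2 ]
  [ 0   1  -2 ]
  [ 9  -3  24 ]
R3 ← R3 − 9·R1
  [ 1   0   2 ]
  [ 0   1  -2 ]
  [ 0  -3   6 ]
R3 ← R3 + 3·R2
  [ 1  0   2 ]
  [ 0  1  -2 ]
  [ 0  0   0 ]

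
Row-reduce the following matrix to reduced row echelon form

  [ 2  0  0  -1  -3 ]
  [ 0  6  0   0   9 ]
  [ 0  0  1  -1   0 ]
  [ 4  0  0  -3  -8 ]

[[1, 0, 0, 0, -1/2], [0, 1, 0, 0, 3/2], [0, 0, 1, 0, 2], [0, 0, 0, 1, 2]]

ρ1 ← 1/2·ρ1
  [ 1  0  0  -1/2  -3/2 ]
  [ 0  6  0     0     9 ]
  [ 0  0  1    -1     0 ]
  [ 4  0  0    -3    -8 ]
ρ4 ← ρ4 − 4·ρ1
  [ 1  0  0  -1/2  -3/2 ]
  [ 0  6  0     0     9 ]
  [ 0  0  1    -1     0 ]
  [ 0  0  0    -1    -2 ]
ρ2 ← 1/6·ρ2
  [ 1  0  0  -1/2  -3/2 ]
  [ 0  1  0     0   3/2 ]
  [ 0  0  1    -1     0 ]
  [ 0  0  0    -1    -2 ]
ρ4 ← -1·ρ4
  [ 1  0  0  -1/2  -3/2 ]
  [ 0  1  0     0   3/2 ]
  [ 0  0  1    -1     0 ]
  [ 0  0  0     1     2 ]
ρ3 ← ρ3 + ρ4
  [ 1  0  0  -1/2  -3/2 ]
  [ 0  1  0     0   3/2 ]
  [ 0  0  1     0     2 ]
  [ 0  0  0     1     2 ]
ρ1 ← ρ1 + 1/2·ρ4
  [ 1  0  0  0  -1/2 ]
  [ 0  1  0  0   3/2 ]
  [ 0  0  1  0     2 ]
  [ 0  0  0  1     2 ]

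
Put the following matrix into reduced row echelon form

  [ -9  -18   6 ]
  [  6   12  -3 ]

[[1, 2, 0], [0, 0, 1]]

ρ1 -> -1/9·ρ1
  [ 1   2  -2/3 ]
  [ 6  12    -3 ]
ρ2 -> ρ2 − 6·ρ1
  [ 1  2  -2/3 ]
  [ 0  0     1 ]
ρ1 -> ρ1 + 2/3·ρ2
  [ 1  2  0 ]
  [ 0  0  1 ]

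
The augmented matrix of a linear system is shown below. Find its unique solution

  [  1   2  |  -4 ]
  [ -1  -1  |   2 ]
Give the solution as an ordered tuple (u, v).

ρ2 -> ρ2 + ρ1
  [ 1  2  |  -4 ]
  [ 0  1  |  -2 ]
ρ1 -> ρ1 − 2·ρ2
  [ 1  0  |   0 ]
  [ 0  1  |  -2 ]
Reading off the last column: u = 0, v = -2.

(0, -2)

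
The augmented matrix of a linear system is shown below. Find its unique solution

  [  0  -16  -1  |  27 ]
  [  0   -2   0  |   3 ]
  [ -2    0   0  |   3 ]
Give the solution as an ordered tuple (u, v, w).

Swap r1 and r3.
Multiply r1 by -1/2.
Multiply r2 by -1/2.
Add 16 times r2 to r3.
Multiply r3 by -1.
Reading off the last column: u = -3/2, v = -3/2, w = -3.

(-3/2, -3/2, -3)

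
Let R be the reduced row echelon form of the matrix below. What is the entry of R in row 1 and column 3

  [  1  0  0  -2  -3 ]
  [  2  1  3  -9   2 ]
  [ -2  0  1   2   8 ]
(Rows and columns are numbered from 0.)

1

R2 -> R2 − 2·R1
  [  1  0  0  -2  -3 ]
  [  0  1  3  -5   8 ]
  [ -2  0  1   2   8 ]
R3 -> R3 + 2·R1
  [ 1  0  0  -2  -3 ]
  [ 0  1  3  -5   8 ]
  [ 0  0  1  -2   2 ]
R2 -> R2 − 3·R3
  [ 1  0  0  -2  -3 ]
  [ 0  1  0   1   2 ]
  [ 0  0  1  -2   2 ]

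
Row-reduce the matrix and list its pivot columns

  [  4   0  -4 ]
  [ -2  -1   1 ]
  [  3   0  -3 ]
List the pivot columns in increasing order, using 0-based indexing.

0, 1

R1 -> 1/4·R1
  [  1   0  -1 ]
  [ -2  -1   1 ]
  [  3   0  -3 ]
R2 -> R2 + 2·R1
  [ 1   0  -1 ]
  [ 0  -1  -1 ]
  [ 3   0  -3 ]
R3 -> R3 − 3·R1
  [ 1   0  -1 ]
  [ 0  -1  -1 ]
  [ 0   0   0 ]
R2 -> -1·R2
  [ 1  0  -1 ]
  [ 0  1   1 ]
  [ 0  0   0 ]
Pivot columns are the columns containing a leading 1.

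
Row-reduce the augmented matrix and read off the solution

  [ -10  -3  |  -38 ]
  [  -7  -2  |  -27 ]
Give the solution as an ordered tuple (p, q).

ρ1 := -1/10·ρ1
  [  1  3/10  |  19/5 ]
  [ -7    -2  |   -27 ]
ρ2 := ρ2 + 7·ρ1
  [ 1  3/10  |  19/5 ]
  [ 0  1/10  |  -2/5 ]
ρ2 := 10·ρ2
  [ 1  3/10  |  19/5 ]
  [ 0     1  |    -4 ]
ρ1 := ρ1 − 3/10·ρ2
  [ 1  0  |   5 ]
  [ 0  1  |  -4 ]
Reading off the last column: p = 5, q = -4.

(5, -4)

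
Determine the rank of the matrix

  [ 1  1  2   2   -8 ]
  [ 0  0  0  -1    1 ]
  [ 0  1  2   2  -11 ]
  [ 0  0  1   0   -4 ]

rank = 4

Swap ρ2 and ρ3.
  [ 1  1  2   2   -8 ]
  [ 0  1  2   2  -11 ]
  [ 0  0  0  -1    1 ]
  [ 0  0  1   0   -4 ]
Swap ρ3 and ρ4.
  [ 1  1  2   2   -8 ]
  [ 0  1  2   2  -11 ]
  [ 0  0  1   0   -4 ]
  [ 0  0  0  -1    1 ]
Multiply ρ4 by -1.
  [ 1  1  2  2   -8 ]
  [ 0  1  2  2  -11 ]
  [ 0  0  1  0   -4 ]
  [ 0  0  0  1   -1 ]
Subtract 2 times ρ4 from ρ2.
  [ 1  1  2  2  -8 ]
  [ 0  1  2  0  -9 ]
  [ 0  0  1  0  -4 ]
  [ 0  0  0  1  -1 ]
Subtract 2 times ρ4 from ρ1.
  [ 1  1  2  0  -6 ]
  [ 0  1  2  0  -9 ]
  [ 0  0  1  0  -4 ]
  [ 0  0  0  1  -1 ]
Subtract 2 times ρ3 from ρ2.
  [ 1  1  2  0  -6 ]
  [ 0  1  0  0  -1 ]
  [ 0  0  1  0  -4 ]
  [ 0  0  0  1  -1 ]
Subtract 2 times ρ3 from ρ1.
  [ 1  1  0  0   2 ]
  [ 0  1  0  0  -1 ]
  [ 0  0  1  0  -4 ]
  [ 0  0  0  1  -1 ]
Subtract ρ2 from ρ1.
  [ 1  0  0  0   3 ]
  [ 0  1  0  0  -1 ]
  [ 0  0  1  0  -4 ]
  [ 0  0  0  1  -1 ]
The reduced form has 4 nonzero rows.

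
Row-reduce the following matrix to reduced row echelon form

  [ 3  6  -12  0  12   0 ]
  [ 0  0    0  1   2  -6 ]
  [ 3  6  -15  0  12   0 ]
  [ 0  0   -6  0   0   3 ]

[[1, 2, 0, 0, 4, 0], [0, 0, 1, 0, 0, 0], [0, 0, 0, 1, 2, 0], [0, 0, 0, 0, 0, 1]]

Multiply r1 by 1/3.
  [ 1  2   -4  0   4   0 ]
  [ 0  0    0  1   2  -6 ]
  [ 3  6  -15  0  12   0 ]
  [ 0  0   -6  0   0   3 ]
Subtract 3 times r1 from r3.
  [ 1  2  -4  0  4   0 ]
  [ 0  0   0  1  2  -6 ]
  [ 0  0  -3  0  0   0 ]
  [ 0  0  -6  0  0   3 ]
Swap r2 and r3.
  [ 1  2  -4  0  4   0 ]
  [ 0  0  -3  0  0   0 ]
  [ 0  0   0  1  2  -6 ]
  [ 0  0  -6  0  0   3 ]
Multiply r2 by -1/3.
  [ 1  2  -4  0  4   0 ]
  [ 0  0   1  0  0   0 ]
  [ 0  0   0  1  2  -6 ]
  [ 0  0  -6  0  0   3 ]
Add 6 times r2 to r4.
  [ 1  2  -4  0  4   0 ]
  [ 0  0   1  0  0   0 ]
  [ 0  0   0  1  2  -6 ]
  [ 0  0   0  0  0   3 ]
Multiply r4 by 1/3.
  [ 1  2  -4  0  4   0 ]
  [ 0  0   1  0  0   0 ]
  [ 0  0   0  1  2  -6 ]
  [ 0  0   0  0  0   1 ]
Add 6 times r4 to r3.
  [ 1  2  -4  0  4  0 ]
  [ 0  0   1  0  0  0 ]
  [ 0  0   0  1  2  0 ]
  [ 0  0   0  0  0  1 ]
Add 4 times r2 to r1.
  [ 1  2  0  0  4  0 ]
  [ 0  0  1  0  0  0 ]
  [ 0  0  0  1  2  0 ]
  [ 0  0  0  0  0  1 ]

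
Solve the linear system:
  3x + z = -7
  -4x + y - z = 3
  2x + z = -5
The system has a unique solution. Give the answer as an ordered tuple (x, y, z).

Form the augmented matrix and row-reduce:
  [  3  0   1  |  -7 ]
  [ -4  1  -1  |   3 ]
  [  2  0   1  |  -5 ]
R1 := 1/3·R1
  [  1  0  1/3  |  -7/3 ]
  [ -4  1   -1  |     3 ]
  [  2  0    1  |    -5 ]
R2 := R2 + 4·R1
  [ 1  0  1/3  |   -7/3 ]
  [ 0  1  1/3  |  -19/3 ]
  [ 2  0    1  |     -5 ]
R3 := R3 − 2·R1
  [ 1  0  1/3  |   -7/3 ]
  [ 0  1  1/3  |  -19/3 ]
  [ 0  0  1/3  |   -1/3 ]
R3 := 3·R3
  [ 1  0  1/3  |   -7/3 ]
  [ 0  1  1/3  |  -19/3 ]
  [ 0  0    1  |     -1 ]
R2 := R2 − 1/3·R3
  [ 1  0  1/3  |  -7/3 ]
  [ 0  1    0  |    -6 ]
  [ 0  0    1  |    -1 ]
R1 := R1 − 1/3·R3
  [ 1  0  0  |  -2 ]
  [ 0  1  0  |  -6 ]
  [ 0  0  1  |  -1 ]
Reading off the last column: x = -2, y = -6, z = -1.

(-2, -6, -1)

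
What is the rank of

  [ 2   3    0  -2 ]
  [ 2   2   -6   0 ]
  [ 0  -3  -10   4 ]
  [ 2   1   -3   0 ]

R1 → 1/2·R1
  [ 1  3/2    0  -1 ]
  [ 2    2   -6   0 ]
  [ 0   -3  -10   4 ]
  [ 2    1   -3   0 ]
R2 → R2 − 2·R1
  [ 1  3/2    0  -1 ]
  [ 0   -1   -6   2 ]
  [ 0   -3  -10   4 ]
  [ 2    1   -3   0 ]
R4 → R4 − 2·R1
  [ 1  3/2    0  -1 ]
  [ 0   -1   -6   2 ]
  [ 0   -3  -10   4 ]
  [ 0   -2   -3   2 ]
R2 → -1·R2
  [ 1  3/2    0  -1 ]
  [ 0    1    6  -2 ]
  [ 0   -3  -10   4 ]
  [ 0   -2   -3   2 ]
R3 → R3 + 3·R2
  [ 1  3/2   0  -1 ]
  [ 0    1   6  -2 ]
  [ 0    0   8  -2 ]
  [ 0   -2  -3   2 ]
R4 → R4 + 2·R2
  [ 1  3/2  0  -1 ]
  [ 0    1  6  -2 ]
  [ 0    0  8  -2 ]
  [ 0    0  9  -2 ]
R3 → 1/8·R3
  [ 1  3/2  0    -1 ]
  [ 0    1  6    -2 ]
  [ 0    0  1  -1/4 ]
  [ 0    0  9    -2 ]
R4 → R4 − 9·R3
  [ 1  3/2  0    -1 ]
  [ 0    1  6    -2 ]
  [ 0    0  1  -1/4 ]
  [ 0    0  0   1/4 ]
R4 → 4·R4
  [ 1  3/2  0    -1 ]
  [ 0    1  6    -2 ]
  [ 0    0  1  -1/4 ]
  [ 0    0  0     1 ]
R3 → R3 + 1/4·R4
  [ 1  3/2  0  -1 ]
  [ 0    1  6  -2 ]
  [ 0    0  1   0 ]
  [ 0    0  0   1 ]
R2 → R2 + 2·R4
  [ 1  3/2  0  -1 ]
  [ 0    1  6   0 ]
  [ 0    0  1   0 ]
  [ 0    0  0   1 ]
R1 → R1 + R4
  [ 1  3/2  0  0 ]
  [ 0    1  6  0 ]
  [ 0    0  1  0 ]
  [ 0    0  0  1 ]
R2 → R2 − 6·R3
  [ 1  3/2  0  0 ]
  [ 0    1  0  0 ]
  [ 0    0  1  0 ]
  [ 0    0  0  1 ]
R1 → R1 − 3/2·R2
  [ 1  0  0  0 ]
  [ 0  1  0  0 ]
  [ 0  0  1  0 ]
  [ 0  0  0  1 ]
The reduced form has 4 nonzero rows.

rank = 4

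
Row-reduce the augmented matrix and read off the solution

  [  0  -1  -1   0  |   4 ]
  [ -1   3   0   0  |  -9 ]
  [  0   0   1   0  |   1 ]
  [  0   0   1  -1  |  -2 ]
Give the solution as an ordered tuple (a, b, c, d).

(-6, -5, 1, 3)

ρ1 <=> ρ2
  [ -1   3   0   0  |  -9 ]
  [  0  -1  -1   0  |   4 ]
  [  0   0   1   0  |   1 ]
  [  0   0   1  -1  |  -2 ]
ρ1 -> -1·ρ1
  [ 1  -3   0   0  |   9 ]
  [ 0  -1  -1   0  |   4 ]
  [ 0   0   1   0  |   1 ]
  [ 0   0   1  -1  |  -2 ]
ρ2 -> -1·ρ2
  [ 1  -3  0   0  |   9 ]
  [ 0   1  1   0  |  -4 ]
  [ 0   0  1   0  |   1 ]
  [ 0   0  1  -1  |  -2 ]
ρ4 -> ρ4 − ρ3
  [ 1  -3  0   0  |   9 ]
  [ 0   1  1   0  |  -4 ]
  [ 0   0  1   0  |   1 ]
  [ 0   0  0  -1  |  -3 ]
ρ4 -> -1·ρ4
  [ 1  -3  0  0  |   9 ]
  [ 0   1  1  0  |  -4 ]
  [ 0   0  1  0  |   1 ]
  [ 0   0  0  1  |   3 ]
ρ2 -> ρ2 − ρ3
  [ 1  -3  0  0  |   9 ]
  [ 0   1  0  0  |  -5 ]
  [ 0   0  1  0  |   1 ]
  [ 0   0  0  1  |   3 ]
ρ1 -> ρ1 + 3·ρ2
  [ 1  0  0  0  |  -6 ]
  [ 0  1  0  0  |  -5 ]
  [ 0  0  1  0  |   1 ]
  [ 0  0  0  1  |   3 ]
Reading off the last column: a = -6, b = -5, c = 1, d = 3.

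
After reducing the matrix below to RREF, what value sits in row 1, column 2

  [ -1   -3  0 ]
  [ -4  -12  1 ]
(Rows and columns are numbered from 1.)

R1 -> -1·R1
  [  1    3  0 ]
  [ -4  -12  1 ]
R2 -> R2 + 4·R1
  [ 1  3  0 ]
  [ 0  0  1 ]

3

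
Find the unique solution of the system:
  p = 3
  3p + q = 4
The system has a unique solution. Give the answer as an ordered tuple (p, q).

(3, -5)

Form the augmented matrix and row-reduce:
  [ 1  0  |  3 ]
  [ 3  1  |  4 ]
ρ2 ← ρ2 − 3·ρ1
Reading off the last column: p = 3, q = -5.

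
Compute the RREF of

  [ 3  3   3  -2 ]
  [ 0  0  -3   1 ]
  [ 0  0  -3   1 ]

[[1, 1, 0, -1/3], [0, 0, 1, -1/3], [0, 0, 0, 0]]

Multiply R1 by 1/3.
  [ 1  1   1  -2/3 ]
  [ 0  0  -3     1 ]
  [ 0  0  -3     1 ]
Multiply R2 by -1/3.
  [ 1  1   1  -2/3 ]
  [ 0  0   1  -1/3 ]
  [ 0  0  -3     1 ]
Add 3 times R2 to R3.
  [ 1  1  1  -2/3 ]
  [ 0  0  1  -1/3 ]
  [ 0  0  0     0 ]
Subtract R2 from R1.
  [ 1  1  0  -1/3 ]
  [ 0  0  1  -1/3 ]
  [ 0  0  0     0 ]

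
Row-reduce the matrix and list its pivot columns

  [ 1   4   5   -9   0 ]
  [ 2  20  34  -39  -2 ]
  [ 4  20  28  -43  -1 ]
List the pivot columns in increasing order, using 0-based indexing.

R2 -> R2 − 2·R1
  [ 1   4   5   -9   0 ]
  [ 0  12  24  -21  -2 ]
  [ 4  20  28  -43  -1 ]
R3 -> R3 − 4·R1
  [ 1   4   5   -9   0 ]
  [ 0  12  24  -21  -2 ]
  [ 0   4   8   -7  -1 ]
R2 -> 1/12·R2
  [ 1  4  5    -9     0 ]
  [ 0  1  2  -7/4  -1/6 ]
  [ 0  4  8    -7    -1 ]
R3 -> R3 − 4·R2
  [ 1  4  5    -9     0 ]
  [ 0  1  2  -7/4  -1/6 ]
  [ 0  0  0     0  -1/3 ]
R3 -> -3·R3
  [ 1  4  5    -9     0 ]
  [ 0  1  2  -7/4  -1/6 ]
  [ 0  0  0     0     1 ]
R2 -> R2 + 1/6·R3
  [ 1  4  5    -9  0 ]
  [ 0  1  2  -7/4  0 ]
  [ 0  0  0     0  1 ]
R1 -> R1 − 4·R2
  [ 1  0  -3    -2  0 ]
  [ 0  1   2  -7/4  0 ]
  [ 0  0   0     0  1 ]
Pivot columns are the columns containing a leading 1.

0, 1, 4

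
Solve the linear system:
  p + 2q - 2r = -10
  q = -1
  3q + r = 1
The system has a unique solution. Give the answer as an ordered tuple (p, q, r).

(0, -1, 4)

Form the augmented matrix and row-reduce:
  [ 1  2  -2  |  -10 ]
  [ 0  1   0  |   -1 ]
  [ 0  3   1  |    1 ]
ρ3 -> ρ3 − 3·ρ2
  [ 1  2  -2  |  -10 ]
  [ 0  1   0  |   -1 ]
  [ 0  0   1  |    4 ]
ρ1 -> ρ1 + 2·ρ3
  [ 1  2  0  |  -2 ]
  [ 0  1  0  |  -1 ]
  [ 0  0  1  |   4 ]
ρ1 -> ρ1 − 2·ρ2
  [ 1  0  0  |   0 ]
  [ 0  1  0  |  -1 ]
  [ 0  0  1  |   4 ]
Reading off the last column: p = 0, q = -1, r = 4.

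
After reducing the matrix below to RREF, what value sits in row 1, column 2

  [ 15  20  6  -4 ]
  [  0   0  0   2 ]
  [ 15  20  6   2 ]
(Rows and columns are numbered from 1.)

R1 ← 1/15·R1
  [  1  4/3  2/5  -4/15 ]
  [  0    0    0      2 ]
  [ 15   20    6      2 ]
R3 ← R3 − 15·R1
  [ 1  4/3  2/5  -4/15 ]
  [ 0    0    0      2 ]
  [ 0    0    0      6 ]
R2 ← 1/2·R2
  [ 1  4/3  2/5  -4/15 ]
  [ 0    0    0      1 ]
  [ 0    0    0      6 ]
R3 ← R3 − 6·R2
  [ 1  4/3  2/5  -4/15 ]
  [ 0    0    0      1 ]
  [ 0    0    0      0 ]
R1 ← R1 + 4/15·R2
  [ 1  4/3  2/5  0 ]
  [ 0    0    0  1 ]
  [ 0    0    0  0 ]

4/3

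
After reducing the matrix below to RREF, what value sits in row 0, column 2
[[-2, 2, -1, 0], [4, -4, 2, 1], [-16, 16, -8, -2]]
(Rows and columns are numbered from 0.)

R1 -> -1/2·R1
  [   1  -1  1/2   0 ]
  [   4  -4    2   1 ]
  [ -16  16   -8  -2 ]
R2 -> R2 − 4·R1
  [   1  -1  1/2   0 ]
  [   0   0    0   1 ]
  [ -16  16   -8  -2 ]
R3 -> R3 + 16·R1
  [ 1  -1  1/2   0 ]
  [ 0   0    0   1 ]
  [ 0   0    0  -2 ]
R3 -> R3 + 2·R2
  [ 1  -1  1/2  0 ]
  [ 0   0    0  1 ]
  [ 0   0    0  0 ]

1/2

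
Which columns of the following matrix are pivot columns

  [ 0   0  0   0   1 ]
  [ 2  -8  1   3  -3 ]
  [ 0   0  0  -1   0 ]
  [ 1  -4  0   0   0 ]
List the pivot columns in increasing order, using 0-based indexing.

0, 2, 3, 4

r1 <-> r2
r1 ← 1/2·r1
r4 ← r4 − r1
r2 <-> r4
r2 ← -2·r2
r3 ← -1·r3
r2 ← r2 + 3·r4
r1 ← r1 + 3/2·r4
r2 ← r2 − 3·r3
r1 ← r1 − 3/2·r3
r1 ← r1 − 1/2·r2
Pivot columns are the columns containing a leading 1.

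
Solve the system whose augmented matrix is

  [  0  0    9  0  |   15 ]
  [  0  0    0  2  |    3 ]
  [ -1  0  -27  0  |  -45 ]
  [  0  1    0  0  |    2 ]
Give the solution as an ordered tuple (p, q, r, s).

(0, 2, 5/3, 3/2)

r1 ↔ r3
  [ -1  0  -27  0  |  -45 ]
  [  0  0    0  2  |    3 ]
  [  0  0    9  0  |   15 ]
  [  0  1    0  0  |    2 ]
r1 := -1·r1
  [ 1  0  27  0  |  45 ]
  [ 0  0   0  2  |   3 ]
  [ 0  0   9  0  |  15 ]
  [ 0  1   0  0  |   2 ]
r2 ↔ r4
  [ 1  0  27  0  |  45 ]
  [ 0  1   0  0  |   2 ]
  [ 0  0   9  0  |  15 ]
  [ 0  0   0  2  |   3 ]
r3 := 1/9·r3
  [ 1  0  27  0  |   45 ]
  [ 0  1   0  0  |    2 ]
  [ 0  0   1  0  |  5/3 ]
  [ 0  0   0  2  |    3 ]
r4 := 1/2·r4
  [ 1  0  27  0  |   45 ]
  [ 0  1   0  0  |    2 ]
  [ 0  0   1  0  |  5/3 ]
  [ 0  0   0  1  |  3/2 ]
r1 := r1 − 27·r3
  [ 1  0  0  0  |    0 ]
  [ 0  1  0  0  |    2 ]
  [ 0  0  1  0  |  5/3 ]
  [ 0  0  0  1  |  3/2 ]
Reading off the last column: p = 0, q = 2, r = 5/3, s = 3/2.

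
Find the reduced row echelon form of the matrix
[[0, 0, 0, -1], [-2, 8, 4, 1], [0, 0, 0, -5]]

[[1, -4, -2, 0], [0, 0, 0, 1], [0, 0, 0, 0]]

R1 ↔ R2
  [ -2  8  4   1 ]
  [  0  0  0  -1 ]
  [  0  0  0  -5 ]
R1 → -1/2·R1
  [ 1  -4  -2  -1/2 ]
  [ 0   0   0    -1 ]
  [ 0   0   0    -5 ]
R2 → -1·R2
  [ 1  -4  -2  -1/2 ]
  [ 0   0   0     1 ]
  [ 0   0   0    -5 ]
R3 → R3 + 5·R2
  [ 1  -4  -2  -1/2 ]
  [ 0   0   0     1 ]
  [ 0   0   0     0 ]
R1 → R1 + 1/2·R2
  [ 1  -4  -2  0 ]
  [ 0   0   0  1 ]
  [ 0   0   0  0 ]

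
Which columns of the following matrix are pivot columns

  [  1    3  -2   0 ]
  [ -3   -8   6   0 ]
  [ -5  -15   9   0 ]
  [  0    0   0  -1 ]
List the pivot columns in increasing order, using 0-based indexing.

ρ2 := ρ2 + 3·ρ1
  [  1    3  -2   0 ]
  [  0    1   0   0 ]
  [ -5  -15   9   0 ]
  [  0    0   0  -1 ]
ρ3 := ρ3 + 5·ρ1
  [ 1  3  -2   0 ]
  [ 0  1   0   0 ]
  [ 0  0  -1   0 ]
  [ 0  0   0  -1 ]
ρ3 := -1·ρ3
  [ 1  3  -2   0 ]
  [ 0  1   0   0 ]
  [ 0  0   1   0 ]
  [ 0  0   0  -1 ]
ρ4 := -1·ρ4
  [ 1  3  -2  0 ]
  [ 0  1   0  0 ]
  [ 0  0   1  0 ]
  [ 0  0   0  1 ]
ρ1 := ρ1 + 2·ρ3
  [ 1  3  0  0 ]
  [ 0  1  0  0 ]
  [ 0  0  1  0 ]
  [ 0  0  0  1 ]
ρ1 := ρ1 − 3·ρ2
  [ 1  0  0  0 ]
  [ 0  1  0  0 ]
  [ 0  0  1  0 ]
  [ 0  0  0  1 ]
Pivot columns are the columns containing a leading 1.

0, 1, 2, 3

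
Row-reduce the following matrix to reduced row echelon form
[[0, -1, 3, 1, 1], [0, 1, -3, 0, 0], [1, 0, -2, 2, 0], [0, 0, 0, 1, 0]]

r1 <=> r3
  [ 1   0  -2  2  0 ]
  [ 0   1  -3  0  0 ]
  [ 0  -1   3  1  1 ]
  [ 0   0   0  1  0 ]
r3 := r3 + r2
  [ 1  0  -2  2  0 ]
  [ 0  1  -3  0  0 ]
  [ 0  0   0  1  1 ]
  [ 0  0   0  1  0 ]
r4 := r4 − r3
  [ 1  0  -2  2   0 ]
  [ 0  1  -3  0   0 ]
  [ 0  0   0  1   1 ]
  [ 0  0   0  0  -1 ]
r4 := -1·r4
  [ 1  0  -2  2  0 ]
  [ 0  1  -3  0  0 ]
  [ 0  0   0  1  1 ]
  [ 0  0   0  0  1 ]
r3 := r3 − r4
  [ 1  0  -2  2  0 ]
  [ 0  1  -3  0  0 ]
  [ 0  0   0  1  0 ]
  [ 0  0   0  0  1 ]
r1 := r1 − 2·r3
  [ 1  0  -2  0  0 ]
  [ 0  1  -3  0  0 ]
  [ 0  0   0  1  0 ]
  [ 0  0   0  0  1 ]

[[1, 0, -2, 0, 0], [0, 1, -3, 0, 0], [0, 0, 0, 1, 0], [0, 0, 0, 0, 1]]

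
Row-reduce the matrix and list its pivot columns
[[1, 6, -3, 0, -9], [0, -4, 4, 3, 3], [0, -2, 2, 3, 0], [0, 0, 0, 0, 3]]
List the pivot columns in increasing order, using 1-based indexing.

1, 2, 4, 5

ρ2 → -1/4·ρ2
  [ 1   6  -3     0    -9 ]
  [ 0   1  -1  -3/4  -3/4 ]
  [ 0  -2   2     3     0 ]
  [ 0   0   0     0     3 ]
ρ3 → ρ3 + 2·ρ2
  [ 1  6  -3     0    -9 ]
  [ 0  1  -1  -3/4  -3/4 ]
  [ 0  0   0   3/2  -3/2 ]
  [ 0  0   0     0     3 ]
ρ3 → 2/3·ρ3
  [ 1  6  -3     0    -9 ]
  [ 0  1  -1  -3/4  -3/4 ]
  [ 0  0   0     1    -1 ]
  [ 0  0   0     0     3 ]
ρ4 → 1/3·ρ4
  [ 1  6  -3     0    -9 ]
  [ 0  1  -1  -3/4  -3/4 ]
  [ 0  0   0     1    -1 ]
  [ 0  0   0     0     1 ]
ρ3 → ρ3 + ρ4
  [ 1  6  -3     0    -9 ]
  [ 0  1  -1  -3/4  -3/4 ]
  [ 0  0   0     1     0 ]
  [ 0  0   0     0     1 ]
ρ2 → ρ2 + 3/4·ρ4
  [ 1  6  -3     0  -9 ]
  [ 0  1  -1  -3/4   0 ]
  [ 0  0   0     1   0 ]
  [ 0  0   0     0   1 ]
ρ1 → ρ1 + 9·ρ4
  [ 1  6  -3     0  0 ]
  [ 0  1  -1  -3/4  0 ]
  [ 0  0   0     1  0 ]
  [ 0  0   0     0  1 ]
ρ2 → ρ2 + 3/4·ρ3
  [ 1  6  -3  0  0 ]
  [ 0  1  -1  0  0 ]
  [ 0  0   0  1  0 ]
  [ 0  0   0  0  1 ]
ρ1 → ρ1 − 6·ρ2
  [ 1  0   3  0  0 ]
  [ 0  1  -1  0  0 ]
  [ 0  0   0  1  0 ]
  [ 0  0   0  0  1 ]
Pivot columns are the columns containing a leading 1.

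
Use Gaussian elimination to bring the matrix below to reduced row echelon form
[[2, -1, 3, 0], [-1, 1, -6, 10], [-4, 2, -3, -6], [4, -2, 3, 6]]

[[1, 0, 0, 4], [0, 1, 0, 2], [0, 0, 1, -2], [0, 0, 0, 0]]

R1 ← 1/2·R1
  [  1  -1/2  3/2   0 ]
  [ -1     1   -6  10 ]
  [ -4     2   -3  -6 ]
  [  4    -2    3   6 ]
R2 ← R2 + R1
  [  1  -1/2   3/2   0 ]
  [  0   1/2  -9/2  10 ]
  [ -4     2    -3  -6 ]
  [  4    -2     3   6 ]
R3 ← R3 + 4·R1
  [ 1  -1/2   3/2   0 ]
  [ 0   1/2  -9/2  10 ]
  [ 0     0     3  -6 ]
  [ 4    -2     3   6 ]
R4 ← R4 − 4·R1
  [ 1  -1/2   3/2   0 ]
  [ 0   1/2  -9/2  10 ]
  [ 0     0     3  -6 ]
  [ 0     0    -3   6 ]
R2 ← 2·R2
  [ 1  -1/2  3/2   0 ]
  [ 0     1   -9  20 ]
  [ 0     0    3  -6 ]
  [ 0     0   -3   6 ]
R3 ← 1/3·R3
  [ 1  -1/2  3/2   0 ]
  [ 0     1   -9  20 ]
  [ 0     0    1  -2 ]
  [ 0     0   -3   6 ]
R4 ← R4 + 3·R3
  [ 1  -1/2  3/2   0 ]
  [ 0     1   -9  20 ]
  [ 0     0    1  -2 ]
  [ 0     0    0   0 ]
R2 ← R2 + 9·R3
  [ 1  -1/2  3/2   0 ]
  [ 0     1    0   2 ]
  [ 0     0    1  -2 ]
  [ 0     0    0   0 ]
R1 ← R1 − 3/2·R3
  [ 1  -1/2  0   3 ]
  [ 0     1  0   2 ]
  [ 0     0  1  -2 ]
  [ 0     0  0   0 ]
R1 ← R1 + 1/2·R2
  [ 1  0  0   4 ]
  [ 0  1  0   2 ]
  [ 0  0  1  -2 ]
  [ 0  0  0   0 ]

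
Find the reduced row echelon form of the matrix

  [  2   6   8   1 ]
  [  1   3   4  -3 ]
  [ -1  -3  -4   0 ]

Multiply ρ1 by 1/2.
Subtract ρ1 from ρ2.
Add ρ1 to ρ3.
Multiply ρ2 by -2/7.
Subtract 1/2 times ρ2 from ρ3.
Subtract 1/2 times ρ2 from ρ1.

[[1, 3, 4, 0], [0, 0, 0, 1], [0, 0, 0, 0]]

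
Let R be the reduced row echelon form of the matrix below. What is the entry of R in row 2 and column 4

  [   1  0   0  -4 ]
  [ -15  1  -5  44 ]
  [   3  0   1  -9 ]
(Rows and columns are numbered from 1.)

Add 15 times r1 to r2.
Subtract 3 times r1 from r3.
Add 5 times r3 to r2.

-1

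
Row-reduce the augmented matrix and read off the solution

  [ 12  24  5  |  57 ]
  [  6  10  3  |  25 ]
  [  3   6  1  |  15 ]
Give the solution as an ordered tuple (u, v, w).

ρ1 := 1/12·ρ1
ρ2 := ρ2 − 6·ρ1
ρ3 := ρ3 − 3·ρ1
ρ2 := -1/2·ρ2
ρ3 := -4·ρ3
ρ2 := ρ2 + 1/4·ρ3
ρ1 := ρ1 − 5/12·ρ3
ρ1 := ρ1 − 2·ρ2
Reading off the last column: u = 4, v = 1, w = -3.

(4, 1, -3)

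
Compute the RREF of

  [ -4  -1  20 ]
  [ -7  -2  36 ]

[[1, 0, -4], [0, 1, -4]]

ρ1 := -1/4·ρ1
  [  1  1/4  -5 ]
  [ -7   -2  36 ]
ρ2 := ρ2 + 7·ρ1
  [ 1   1/4  -5 ]
  [ 0  -1/4   1 ]
ρ2 := -4·ρ2
  [ 1  1/4  -5 ]
  [ 0    1  -4 ]
ρ1 := ρ1 − 1/4·ρ2
  [ 1  0  -4 ]
  [ 0  1  -4 ]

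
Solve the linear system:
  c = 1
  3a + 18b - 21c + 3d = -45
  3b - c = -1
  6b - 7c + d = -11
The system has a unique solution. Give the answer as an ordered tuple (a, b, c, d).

Form the augmented matrix and row-reduce:
  [ 0   0    1  0  |    1 ]
  [ 3  18  -21  3  |  -45 ]
  [ 0   3   -1  0  |   -1 ]
  [ 0   6   -7  1  |  -11 ]
R1 <-> R2
  [ 3  18  -21  3  |  -45 ]
  [ 0   0    1  0  |    1 ]
  [ 0   3   -1  0  |   -1 ]
  [ 0   6   -7  1  |  -11 ]
R1 → 1/3·R1
  [ 1  6  -7  1  |  -15 ]
  [ 0  0   1  0  |    1 ]
  [ 0  3  -1  0  |   -1 ]
  [ 0  6  -7  1  |  -11 ]
R2 <-> R3
  [ 1  6  -7  1  |  -15 ]
  [ 0  3  -1  0  |   -1 ]
  [ 0  0   1  0  |    1 ]
  [ 0  6  -7  1  |  -11 ]
R2 → 1/3·R2
  [ 1  6    -7  1  |   -15 ]
  [ 0  1  -1/3  0  |  -1/3 ]
  [ 0  0     1  0  |     1 ]
  [ 0  6    -7  1  |   -11 ]
R4 → R4 − 6·R2
  [ 1  6    -7  1  |   -15 ]
  [ 0  1  -1/3  0  |  -1/3 ]
  [ 0  0     1  0  |     1 ]
  [ 0  0    -5  1  |    -9 ]
R4 → R4 + 5·R3
  [ 1  6    -7  1  |   -15 ]
  [ 0  1  -1/3  0  |  -1/3 ]
  [ 0  0     1  0  |     1 ]
  [ 0  0     0  1  |    -4 ]
R1 → R1 − R4
  [ 1  6    -7  0  |   -11 ]
  [ 0  1  -1/3  0  |  -1/3 ]
  [ 0  0     1  0  |     1 ]
  [ 0  0     0  1  |    -4 ]
R2 → R2 + 1/3·R3
  [ 1  6  -7  0  |  -11 ]
  [ 0  1   0  0  |    0 ]
  [ 0  0   1  0  |    1 ]
  [ 0  0   0  1  |   -4 ]
R1 → R1 + 7·R3
  [ 1  6  0  0  |  -4 ]
  [ 0  1  0  0  |   0 ]
  [ 0  0  1  0  |   1 ]
  [ 0  0  0  1  |  -4 ]
R1 → R1 − 6·R2
  [ 1  0  0  0  |  -4 ]
  [ 0  1  0  0  |   0 ]
  [ 0  0  1  0  |   1 ]
  [ 0  0  0  1  |  -4 ]
Reading off the last column: a = -4, b = 0, c = 1, d = -4.

(-4, 0, 1, -4)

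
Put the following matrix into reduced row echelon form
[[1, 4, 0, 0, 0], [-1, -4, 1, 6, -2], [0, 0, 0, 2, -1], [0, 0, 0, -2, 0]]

ρ2 := ρ2 + ρ1
  [ 1  4  0   0   0 ]
  [ 0  0  1   6  -2 ]
  [ 0  0  0   2  -1 ]
  [ 0  0  0  -2   0 ]
ρ3 := 1/2·ρ3
  [ 1  4  0   0     0 ]
  [ 0  0  1   6    -2 ]
  [ 0  0  0   1  -1/2 ]
  [ 0  0  0  -2     0 ]
ρ4 := ρ4 + 2·ρ3
  [ 1  4  0  0     0 ]
  [ 0  0  1  6    -2 ]
  [ 0  0  0  1  -1/2 ]
  [ 0  0  0  0    -1 ]
ρ4 := -1·ρ4
  [ 1  4  0  0     0 ]
  [ 0  0  1  6    -2 ]
  [ 0  0  0  1  -1/2 ]
  [ 0  0  0  0     1 ]
ρ3 := ρ3 + 1/2·ρ4
  [ 1  4  0  0   0 ]
  [ 0  0  1  6  -2 ]
  [ 0  0  0  1   0 ]
  [ 0  0  0  0   1 ]
ρ2 := ρ2 + 2·ρ4
  [ 1  4  0  0  0 ]
  [ 0  0  1  6  0 ]
  [ 0  0  0  1  0 ]
  [ 0  0  0  0  1 ]
ρ2 := ρ2 − 6·ρ3
  [ 1  4  0  0  0 ]
  [ 0  0  1  0  0 ]
  [ 0  0  0  1  0 ]
  [ 0  0  0  0  1 ]

[[1, 4, 0, 0, 0], [0, 0, 1, 0, 0], [0, 0, 0, 1, 0], [0, 0, 0, 0, 1]]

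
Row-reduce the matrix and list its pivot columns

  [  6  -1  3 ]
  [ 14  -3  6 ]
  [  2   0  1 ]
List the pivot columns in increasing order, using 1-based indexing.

1, 2, 3

R1 → 1/6·R1
  [  1  -1/6  1/2 ]
  [ 14    -3    6 ]
  [  2     0    1 ]
R2 → R2 − 14·R1
  [ 1  -1/6  1/2 ]
  [ 0  -2/3   -1 ]
  [ 2     0    1 ]
R3 → R3 − 2·R1
  [ 1  -1/6  1/2 ]
  [ 0  -2/3   -1 ]
  [ 0   1/3    0 ]
R2 → -3/2·R2
  [ 1  -1/6  1/2 ]
  [ 0     1  3/2 ]
  [ 0   1/3    0 ]
R3 → R3 − 1/3·R2
  [ 1  -1/6   1/2 ]
  [ 0     1   3/2 ]
  [ 0     0  -1/2 ]
R3 → -2·R3
  [ 1  -1/6  1/2 ]
  [ 0     1  3/2 ]
  [ 0     0    1 ]
R2 → R2 − 3/2·R3
  [ 1  -1/6  1/2 ]
  [ 0     1    0 ]
  [ 0     0    1 ]
R1 → R1 − 1/2·R3
  [ 1  -1/6  0 ]
  [ 0     1  0 ]
  [ 0     0  1 ]
R1 → R1 + 1/6·R2
  [ 1  0  0 ]
  [ 0  1  0 ]
  [ 0  0  1 ]
Pivot columns are the columns containing a leading 1.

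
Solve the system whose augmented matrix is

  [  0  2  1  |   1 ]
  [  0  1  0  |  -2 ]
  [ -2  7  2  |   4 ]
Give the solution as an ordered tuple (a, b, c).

R1 <=> R3
  [ -2  7  2  |   4 ]
  [  0  1  0  |  -2 ]
  [  0  2  1  |   1 ]
R1 -> -1/2·R1
  [ 1  -7/2  -1  |  -2 ]
  [ 0     1   0  |  -2 ]
  [ 0     2   1  |   1 ]
R3 -> R3 − 2·R2
  [ 1  -7/2  -1  |  -2 ]
  [ 0     1   0  |  -2 ]
  [ 0     0   1  |   5 ]
R1 -> R1 + R3
  [ 1  -7/2  0  |   3 ]
  [ 0     1  0  |  -2 ]
  [ 0     0  1  |   5 ]
R1 -> R1 + 7/2·R2
  [ 1  0  0  |  -4 ]
  [ 0  1  0  |  -2 ]
  [ 0  0  1  |   5 ]
Reading off the last column: a = -4, b = -2, c = 5.

(-4, -2, 5)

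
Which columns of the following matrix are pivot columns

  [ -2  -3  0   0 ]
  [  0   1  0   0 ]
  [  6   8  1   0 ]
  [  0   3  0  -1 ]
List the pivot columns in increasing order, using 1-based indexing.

1, 2, 3, 4

R1 := -1/2·R1
  [ 1  3/2  0   0 ]
  [ 0    1  0   0 ]
  [ 6    8  1   0 ]
  [ 0    3  0  -1 ]
R3 := R3 − 6·R1
  [ 1  3/2  0   0 ]
  [ 0    1  0   0 ]
  [ 0   -1  1   0 ]
  [ 0    3  0  -1 ]
R3 := R3 + R2
  [ 1  3/2  0   0 ]
  [ 0    1  0   0 ]
  [ 0    0  1   0 ]
  [ 0    3  0  -1 ]
R4 := R4 − 3·R2
  [ 1  3/2  0   0 ]
  [ 0    1  0   0 ]
  [ 0    0  1   0 ]
  [ 0    0  0  -1 ]
R4 := -1·R4
  [ 1  3/2  0  0 ]
  [ 0    1  0  0 ]
  [ 0    0  1  0 ]
  [ 0    0  0  1 ]
R1 := R1 − 3/2·R2
  [ 1  0  0  0 ]
  [ 0  1  0  0 ]
  [ 0  0  1  0 ]
  [ 0  0  0  1 ]
Pivot columns are the columns containing a leading 1.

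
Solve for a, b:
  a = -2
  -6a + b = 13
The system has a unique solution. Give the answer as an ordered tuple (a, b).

(-2, 1)

Form the augmented matrix and row-reduce:
  [  1  0  |  -2 ]
  [ -6  1  |  13 ]
ρ2 := ρ2 + 6·ρ1
  [ 1  0  |  -2 ]
  [ 0  1  |   1 ]
Reading off the last column: a = -2, b = 1.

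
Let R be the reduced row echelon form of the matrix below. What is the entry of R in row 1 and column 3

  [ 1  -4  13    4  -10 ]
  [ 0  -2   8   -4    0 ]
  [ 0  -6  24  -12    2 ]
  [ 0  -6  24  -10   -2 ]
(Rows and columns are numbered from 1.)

R2 → -1/2·R2
  [ 1  -4  13    4  -10 ]
  [ 0   1  -4    2    0 ]
  [ 0  -6  24  -12    2 ]
  [ 0  -6  24  -10   -2 ]
R3 → R3 + 6·R2
  [ 1  -4  13    4  -10 ]
  [ 0   1  -4    2    0 ]
  [ 0   0   0    0    2 ]
  [ 0  -6  24  -10   -2 ]
R4 → R4 + 6·R2
  [ 1  -4  13  4  -10 ]
  [ 0   1  -4  2    0 ]
  [ 0   0   0  0    2 ]
  [ 0   0   0  2   -2 ]
R3 <=> R4
  [ 1  -4  13  4  -10 ]
  [ 0   1  -4  2    0 ]
  [ 0   0   0  2   -2 ]
  [ 0   0   0  0    2 ]
R3 → 1/2·R3
  [ 1  -4  13  4  -10 ]
  [ 0   1  -4  2    0 ]
  [ 0   0   0  1   -1 ]
  [ 0   0   0  0    2 ]
R4 → 1/2·R4
  [ 1  -4  13  4  -10 ]
  [ 0   1  -4  2    0 ]
  [ 0   0   0  1   -1 ]
  [ 0   0   0  0    1 ]
R3 → R3 + R4
  [ 1  -4  13  4  -10 ]
  [ 0   1  -4  2    0 ]
  [ 0   0   0  1    0 ]
  [ 0   0   0  0    1 ]
R1 → R1 + 10·R4
  [ 1  -4  13  4  0 ]
  [ 0   1  -4  2  0 ]
  [ 0   0   0  1  0 ]
  [ 0   0   0  0  1 ]
R2 → R2 − 2·R3
  [ 1  -4  13  4  0 ]
  [ 0   1  -4  0  0 ]
  [ 0   0   0  1  0 ]
  [ 0   0   0  0  1 ]
R1 → R1 − 4·R3
  [ 1  -4  13  0  0 ]
  [ 0   1  -4  0  0 ]
  [ 0   0   0  1  0 ]
  [ 0   0   0  0  1 ]
R1 → R1 + 4·R2
  [ 1  0  -3  0  0 ]
  [ 0  1  -4  0  0 ]
  [ 0  0   0  1  0 ]
  [ 0  0   0  0  1 ]

-3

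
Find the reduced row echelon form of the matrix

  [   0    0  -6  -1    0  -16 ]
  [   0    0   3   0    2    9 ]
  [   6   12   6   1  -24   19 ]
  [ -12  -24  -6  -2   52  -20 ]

ρ1 ↔ ρ3
  [   6   12   6   1  -24   19 ]
  [   0    0   3   0    2    9 ]
  [   0    0  -6  -1    0  -16 ]
  [ -12  -24  -6  -2   52  -20 ]
ρ1 -> 1/6·ρ1
  [   1    2   1  1/6  -4  19/6 ]
  [   0    0   3    0   2     9 ]
  [   0    0  -6   -1   0   -16 ]
  [ -12  -24  -6   -2  52   -20 ]
ρ4 -> ρ4 + 12·ρ1
  [ 1  2   1  1/6  -4  19/6 ]
  [ 0  0   3    0   2     9 ]
  [ 0  0  -6   -1   0   -16 ]
  [ 0  0   6    0   4    18 ]
ρ2 -> 1/3·ρ2
  [ 1  2   1  1/6   -4  19/6 ]
  [ 0  0   1    0  2/3     3 ]
  [ 0  0  -6   -1    0   -16 ]
  [ 0  0   6    0    4    18 ]
ρ3 -> ρ3 + 6·ρ2
  [ 1  2  1  1/6   -4  19/6 ]
  [ 0  0  1    0  2/3     3 ]
  [ 0  0  0   -1    4     2 ]
  [ 0  0  6    0    4    18 ]
ρ4 -> ρ4 − 6·ρ2
  [ 1  2  1  1/6   -4  19/6 ]
  [ 0  0  1    0  2/3     3 ]
  [ 0  0  0   -1    4     2 ]
  [ 0  0  0    0    0     0 ]
ρ3 -> -1·ρ3
  [ 1  2  1  1/6   -4  19/6 ]
  [ 0  0  1    0  2/3     3 ]
  [ 0  0  0    1   -4    -2 ]
  [ 0  0  0    0    0     0 ]
ρ1 -> ρ1 − 1/6·ρ3
  [ 1  2  1  0  -10/3  7/2 ]
  [ 0  0  1  0    2/3    3 ]
  [ 0  0  0  1     -4   -2 ]
  [ 0  0  0  0      0    0 ]
ρ1 -> ρ1 − ρ2
  [ 1  2  0  0   -4  1/2 ]
  [ 0  0  1  0  2/3    3 ]
  [ 0  0  0  1   -4   -2 ]
  [ 0  0  0  0    0    0 ]

[[1, 2, 0, 0, -4, 1/2], [0, 0, 1, 0, 2/3, 3], [0, 0, 0, 1, -4, -2], [0, 0, 0, 0, 0, 0]]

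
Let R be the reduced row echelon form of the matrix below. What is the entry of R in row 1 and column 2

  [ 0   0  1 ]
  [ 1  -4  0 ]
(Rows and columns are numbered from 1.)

-4

r1 ↔ r2
  [ 1  -4  0 ]
  [ 0   0  1 ]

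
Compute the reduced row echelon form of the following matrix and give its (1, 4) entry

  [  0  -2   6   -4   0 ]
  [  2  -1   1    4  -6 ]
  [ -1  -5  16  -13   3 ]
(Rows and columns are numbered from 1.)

R1 <=> R2
  [  2  -1   1    4  -6 ]
  [  0  -2   6   -4   0 ]
  [ -1  -5  16  -13   3 ]
R1 -> 1/2·R1
  [  1  -1/2  1/2    2  -3 ]
  [  0    -2    6   -4   0 ]
  [ -1    -5   16  -13   3 ]
R3 -> R3 + R1
  [ 1   -1/2   1/2    2  -3 ]
  [ 0     -2     6   -4   0 ]
  [ 0  -11/2  33/2  -11   0 ]
R2 -> -1/2·R2
  [ 1   -1/2   1/2    2  -3 ]
  [ 0      1    -3    2   0 ]
  [ 0  -11/2  33/2  -11   0 ]
R3 -> R3 + 11/2·R2
  [ 1  -1/2  1/2  2  -3 ]
  [ 0     1   -3  2   0 ]
  [ 0     0    0  0   0 ]
R1 -> R1 + 1/2·R2
  [ 1  0  -1  3  -3 ]
  [ 0  1  -3  2   0 ]
  [ 0  0   0  0   0 ]

3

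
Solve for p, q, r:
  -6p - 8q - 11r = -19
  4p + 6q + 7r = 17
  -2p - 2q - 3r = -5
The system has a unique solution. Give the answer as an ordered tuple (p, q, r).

Form the augmented matrix and row-reduce:
  [ -6  -8  -11  |  -19 ]
  [  4   6    7  |   17 ]
  [ -2  -2   -3  |   -5 ]
ρ1 := -1/6·ρ1
ρ2 := ρ2 − 4·ρ1
ρ3 := ρ3 + 2·ρ1
ρ2 := 3/2·ρ2
ρ3 := ρ3 − 2/3·ρ2
ρ2 := ρ2 + 1/2·ρ3
ρ1 := ρ1 − 11/6·ρ3
ρ1 := ρ1 − 4/3·ρ2
Reading off the last column: p = 2, q = 5, r = -3.

(2, 5, -3)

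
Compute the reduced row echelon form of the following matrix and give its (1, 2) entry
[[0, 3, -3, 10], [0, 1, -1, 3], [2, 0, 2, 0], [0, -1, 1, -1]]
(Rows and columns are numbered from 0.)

-1

Swap r1 and r3.
  [ 2   0   2   0 ]
  [ 0   1  -1   3 ]
  [ 0   3  -3  10 ]
  [ 0  -1   1  -1 ]
Multiply r1 by 1/2.
  [ 1   0   1   0 ]
  [ 0   1  -1   3 ]
  [ 0   3  -3  10 ]
  [ 0  -1   1  -1 ]
Subtract 3 times r2 from r3.
  [ 1   0   1   0 ]
  [ 0   1  -1   3 ]
  [ 0   0   0   1 ]
  [ 0  -1   1  -1 ]
Add r2 to r4.
  [ 1  0   1  0 ]
  [ 0  1  -1  3 ]
  [ 0  0   0  1 ]
  [ 0  0   0  2 ]
Subtract 2 times r3 from r4.
  [ 1  0   1  0 ]
  [ 0  1  -1  3 ]
  [ 0  0   0  1 ]
  [ 0  0   0  0 ]
Subtract 3 times r3 from r2.
  [ 1  0   1  0 ]
  [ 0  1  -1  0 ]
  [ 0  0   0  1 ]
  [ 0  0   0  0 ]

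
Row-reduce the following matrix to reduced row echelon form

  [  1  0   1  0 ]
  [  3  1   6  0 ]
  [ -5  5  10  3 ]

R2 := R2 − 3·R1
  [  1  0   1  0 ]
  [  0  1   3  0 ]
  [ -5  5  10  3 ]
R3 := R3 + 5·R1
  [ 1  0   1  0 ]
  [ 0  1   3  0 ]
  [ 0  5  15  3 ]
R3 := R3 − 5·R2
  [ 1  0  1  0 ]
  [ 0  1  3  0 ]
  [ 0  0  0  3 ]
R3 := 1/3·R3
  [ 1  0  1  0 ]
  [ 0  1  3  0 ]
  [ 0  0  0  1 ]

[[1, 0, 1, 0], [0, 1, 3, 0], [0, 0, 0, 1]]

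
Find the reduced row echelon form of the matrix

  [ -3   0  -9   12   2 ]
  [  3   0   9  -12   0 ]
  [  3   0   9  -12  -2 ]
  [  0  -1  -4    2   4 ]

r1 → -1/3·r1
  [ 1   0   3   -4  -2/3 ]
  [ 3   0   9  -12     0 ]
  [ 3   0   9  -12    -2 ]
  [ 0  -1  -4    2     4 ]
r2 → r2 − 3·r1
  [ 1   0   3   -4  -2/3 ]
  [ 0   0   0    0     2 ]
  [ 3   0   9  -12    -2 ]
  [ 0  -1  -4    2     4 ]
r3 → r3 − 3·r1
  [ 1   0   3  -4  -2/3 ]
  [ 0   0   0   0     2 ]
  [ 0   0   0   0     0 ]
  [ 0  -1  -4   2     4 ]
r2 ↔ r4
  [ 1   0   3  -4  -2/3 ]
  [ 0  -1  -4   2     4 ]
  [ 0   0   0   0     0 ]
  [ 0   0   0   0     2 ]
r2 → -1·r2
  [ 1  0  3  -4  -2/3 ]
  [ 0  1  4  -2    -4 ]
  [ 0  0  0   0     0 ]
  [ 0  0  0   0     2 ]
r3 ↔ r4
  [ 1  0  3  -4  -2/3 ]
  [ 0  1  4  -2    -4 ]
  [ 0  0  0   0     2 ]
  [ 0  0  0   0     0 ]
r3 → 1/2·r3
  [ 1  0  3  -4  -2/3 ]
  [ 0  1  4  -2    -4 ]
  [ 0  0  0   0     1 ]
  [ 0  0  0   0     0 ]
r2 → r2 + 4·r3
  [ 1  0  3  -4  -2/3 ]
  [ 0  1  4  -2     0 ]
  [ 0  0  0   0     1 ]
  [ 0  0  0   0     0 ]
r1 → r1 + 2/3·r3
  [ 1  0  3  -4  0 ]
  [ 0  1  4  -2  0 ]
  [ 0  0  0   0  1 ]
  [ 0  0  0   0  0 ]

[[1, 0, 3, -4, 0], [0, 1, 4, -2, 0], [0, 0, 0, 0, 1], [0, 0, 0, 0, 0]]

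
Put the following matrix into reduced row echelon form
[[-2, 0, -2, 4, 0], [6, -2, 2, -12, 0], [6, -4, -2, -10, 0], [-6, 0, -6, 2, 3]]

R1 ← -1/2·R1
  [  1   0   1   -2  0 ]
  [  6  -2   2  -12  0 ]
  [  6  -4  -2  -10  0 ]
  [ -6   0  -6    2  3 ]
R2 ← R2 − 6·R1
  [  1   0   1   -2  0 ]
  [  0  -2  -4    0  0 ]
  [  6  -4  -2  -10  0 ]
  [ -6   0  -6    2  3 ]
R3 ← R3 − 6·R1
  [  1   0   1  -2  0 ]
  [  0  -2  -4   0  0 ]
  [  0  -4  -8   2  0 ]
  [ -6   0  -6   2  3 ]
R4 ← R4 + 6·R1
  [ 1   0   1   -2  0 ]
  [ 0  -2  -4    0  0 ]
  [ 0  -4  -8    2  0 ]
  [ 0   0   0  -10  3 ]
R2 ← -1/2·R2
  [ 1   0   1   -2  0 ]
  [ 0   1   2    0  0 ]
  [ 0  -4  -8    2  0 ]
  [ 0   0   0  -10  3 ]
R3 ← R3 + 4·R2
  [ 1  0  1   -2  0 ]
  [ 0  1  2    0  0 ]
  [ 0  0  0    2  0 ]
  [ 0  0  0  -10  3 ]
R3 ← 1/2·R3
  [ 1  0  1   -2  0 ]
  [ 0  1  2    0  0 ]
  [ 0  0  0    1  0 ]
  [ 0  0  0  -10  3 ]
R4 ← R4 + 10·R3
  [ 1  0  1  -2  0 ]
  [ 0  1  2   0  0 ]
  [ 0  0  0   1  0 ]
  [ 0  0  0   0  3 ]
R4 ← 1/3·R4
  [ 1  0  1  -2  0 ]
  [ 0  1  2   0  0 ]
  [ 0  0  0   1  0 ]
  [ 0  0  0   0  1 ]
R1 ← R1 + 2·R3
  [ 1  0  1  0  0 ]
  [ 0  1  2  0  0 ]
  [ 0  0  0  1  0 ]
  [ 0  0  0  0  1 ]

[[1, 0, 1, 0, 0], [0, 1, 2, 0, 0], [0, 0, 0, 1, 0], [0, 0, 0, 0, 1]]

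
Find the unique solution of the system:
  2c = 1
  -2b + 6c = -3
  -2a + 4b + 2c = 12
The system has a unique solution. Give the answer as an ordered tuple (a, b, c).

(1/2, 3, 1/2)

Form the augmented matrix and row-reduce:
  [  0   0  2  |   1 ]
  [  0  -2  6  |  -3 ]
  [ -2   4  2  |  12 ]
r1 <-> r3
  [ -2   4  2  |  12 ]
  [  0  -2  6  |  -3 ]
  [  0   0  2  |   1 ]
r1 ← -1/2·r1
  [ 1  -2  -1  |  -6 ]
  [ 0  -2   6  |  -3 ]
  [ 0   0   2  |   1 ]
r2 ← -1/2·r2
  [ 1  -2  -1  |   -6 ]
  [ 0   1  -3  |  3/2 ]
  [ 0   0   2  |    1 ]
r3 ← 1/2·r3
  [ 1  -2  -1  |   -6 ]
  [ 0   1  -3  |  3/2 ]
  [ 0   0   1  |  1/2 ]
r2 ← r2 + 3·r3
  [ 1  -2  -1  |   -6 ]
  [ 0   1   0  |    3 ]
  [ 0   0   1  |  1/2 ]
r1 ← r1 + r3
  [ 1  -2  0  |  -11/2 ]
  [ 0   1  0  |      3 ]
  [ 0   0  1  |    1/2 ]
r1 ← r1 + 2·r2
  [ 1  0  0  |  1/2 ]
  [ 0  1  0  |    3 ]
  [ 0  0  1  |  1/2 ]
Reading off the last column: a = 1/2, b = 3, c = 1/2.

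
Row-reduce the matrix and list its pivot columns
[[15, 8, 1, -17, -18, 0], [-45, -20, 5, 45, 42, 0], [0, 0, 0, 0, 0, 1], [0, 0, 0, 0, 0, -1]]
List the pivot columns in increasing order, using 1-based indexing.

1, 2, 6

ρ1 -> 1/15·ρ1
  [   1  8/15  1/15  -17/15  -6/5   0 ]
  [ -45   -20     5      45    42   0 ]
  [   0     0     0       0     0   1 ]
  [   0     0     0       0     0  -1 ]
ρ2 -> ρ2 + 45·ρ1
  [ 1  8/15  1/15  -17/15  -6/5   0 ]
  [ 0     4     8      -6   -12   0 ]
  [ 0     0     0       0     0   1 ]
  [ 0     0     0       0     0  -1 ]
ρ2 -> 1/4·ρ2
  [ 1  8/15  1/15  -17/15  -6/5   0 ]
  [ 0     1     2    -3/2    -3   0 ]
  [ 0     0     0       0     0   1 ]
  [ 0     0     0       0     0  -1 ]
ρ4 -> ρ4 + ρ3
  [ 1  8/15  1/15  -17/15  -6/5  0 ]
  [ 0     1     2    -3/2    -3  0 ]
  [ 0     0     0       0     0  1 ]
  [ 0     0     0       0     0  0 ]
ρ1 -> ρ1 − 8/15·ρ2
  [ 1  0  -1  -1/3  2/5  0 ]
  [ 0  1   2  -3/2   -3  0 ]
  [ 0  0   0     0    0  1 ]
  [ 0  0   0     0    0  0 ]
Pivot columns are the columns containing a leading 1.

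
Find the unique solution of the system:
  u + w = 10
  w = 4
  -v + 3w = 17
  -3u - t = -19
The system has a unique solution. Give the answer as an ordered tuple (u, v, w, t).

Form the augmented matrix and row-reduce:
  [  1   0  1   0  |   10 ]
  [  0   0  1   0  |    4 ]
  [  0  -1  3   0  |   17 ]
  [ -3   0  0  -1  |  -19 ]
R4 := R4 + 3·R1
  [ 1   0  1   0  |  10 ]
  [ 0   0  1   0  |   4 ]
  [ 0  -1  3   0  |  17 ]
  [ 0   0  3  -1  |  11 ]
R2 <=> R3
  [ 1   0  1   0  |  10 ]
  [ 0  -1  3   0  |  17 ]
  [ 0   0  1   0  |   4 ]
  [ 0   0  3  -1  |  11 ]
R2 := -1·R2
  [ 1  0   1   0  |   10 ]
  [ 0  1  -3   0  |  -17 ]
  [ 0  0   1   0  |    4 ]
  [ 0  0   3  -1  |   11 ]
R4 := R4 − 3·R3
  [ 1  0   1   0  |   10 ]
  [ 0  1  -3   0  |  -17 ]
  [ 0  0   1   0  |    4 ]
  [ 0  0   0  -1  |   -1 ]
R4 := -1·R4
  [ 1  0   1  0  |   10 ]
  [ 0  1  -3  0  |  -17 ]
  [ 0  0   1  0  |    4 ]
  [ 0  0   0  1  |    1 ]
R2 := R2 + 3·R3
  [ 1  0  1  0  |  10 ]
  [ 0  1  0  0  |  -5 ]
  [ 0  0  1  0  |   4 ]
  [ 0  0  0  1  |   1 ]
R1 := R1 − R3
  [ 1  0  0  0  |   6 ]
  [ 0  1  0  0  |  -5 ]
  [ 0  0  1  0  |   4 ]
  [ 0  0  0  1  |   1 ]
Reading off the last column: u = 6, v = -5, w = 4, t = 1.

(6, -5, 4, 1)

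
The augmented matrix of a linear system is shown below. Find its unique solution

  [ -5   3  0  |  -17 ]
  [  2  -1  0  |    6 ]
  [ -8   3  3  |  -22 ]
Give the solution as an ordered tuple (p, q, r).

R1 ← -1/5·R1
  [  1  -3/5  0  |  17/5 ]
  [  2    -1  0  |     6 ]
  [ -8     3  3  |   -22 ]
R2 ← R2 − 2·R1
  [  1  -3/5  0  |  17/5 ]
  [  0   1/5  0  |  -4/5 ]
  [ -8     3  3  |   -22 ]
R3 ← R3 + 8·R1
  [ 1  -3/5  0  |  17/5 ]
  [ 0   1/5  0  |  -4/5 ]
  [ 0  -9/5  3  |  26/5 ]
R2 ← 5·R2
  [ 1  -3/5  0  |  17/5 ]
  [ 0     1  0  |    -4 ]
  [ 0  -9/5  3  |  26/5 ]
R3 ← R3 + 9/5·R2
  [ 1  -3/5  0  |  17/5 ]
  [ 0     1  0  |    -4 ]
  [ 0     0  3  |    -2 ]
R3 ← 1/3·R3
  [ 1  -3/5  0  |  17/5 ]
  [ 0     1  0  |    -4 ]
  [ 0     0  1  |  -2/3 ]
R1 ← R1 + 3/5·R2
  [ 1  0  0  |     1 ]
  [ 0  1  0  |    -4 ]
  [ 0  0  1  |  -2/3 ]
Reading off the last column: p = 1, q = -4, r = -2/3.

(1, -4, -2/3)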